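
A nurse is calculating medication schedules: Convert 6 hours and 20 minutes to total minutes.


Hours: 6
Extra minutes: 20
Minutes per hour: 60
Hours to minutes: 6 x 60 = 360
Total: 360 + 20 = 380

380


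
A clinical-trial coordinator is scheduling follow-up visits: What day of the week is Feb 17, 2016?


Date: 2016-02-17
January 1, 2016 is a Friday
Day of year: 48
Offset from Jan 1: 47 days
47 mod 7 = 5
Result: Wednesday

Wednesday


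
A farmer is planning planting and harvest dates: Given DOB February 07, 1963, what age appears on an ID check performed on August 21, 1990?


Birth: 1963-02-07
Reference: 1990-08-21
Year difference: 1990 - 1963 = 27
Has birthday (02-07) occurred by 08-21? Yes
Age in full years: 27

27


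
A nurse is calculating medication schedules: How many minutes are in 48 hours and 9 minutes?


Hours: 48
Minutes: 9
Convert hours to minutes: 48 x 60 = 2880
Add remaining minutes: 2880 + 9 = 2889

2889


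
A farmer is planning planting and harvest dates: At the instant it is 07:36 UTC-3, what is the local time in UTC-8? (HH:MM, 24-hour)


Local time: 07:36 at UTC-3 (offset -3h)
Target zone: UTC-8 (offset -8h)
Difference: -8 - (-3) = -5 hours
Calculation: 7 + (-5) = 2
Result: 02:36

02:36


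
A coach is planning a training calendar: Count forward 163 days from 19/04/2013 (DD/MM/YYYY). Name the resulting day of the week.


Start: 2013-04-19 (Friday)
Step 1 - find target date: add 163 days
  2013-04-19 + 163 days = 2013-09-29
Step 2 - day of week:
  163 mod 7 = 2
  Friday + 2 days -> Sunday
Result: Sunday (2013-09-29)

Sunday


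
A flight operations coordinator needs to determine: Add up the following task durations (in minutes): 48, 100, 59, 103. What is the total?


Durations: 48, 100, 59, 103
Running sum: 48
+ 100 = 148
+ 59 = 207
+ 103 = 310
Total duration: 310 minutes
That is 5 hours and 10 minutes

310


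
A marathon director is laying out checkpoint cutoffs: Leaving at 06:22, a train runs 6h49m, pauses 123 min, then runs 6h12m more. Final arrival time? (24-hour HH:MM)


Depart: 06:22
Leg 1: +409 min -> 13:11
Layover: +123 min -> 15:14
Leg 2: +372 min -> 21:26
Total travel: 904 minutes = 15h 4m
Arrival: 21:26

21:26


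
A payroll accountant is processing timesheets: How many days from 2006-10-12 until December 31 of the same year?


Start: October 12, 2006
End: December 31, 2006
Days left in October: 19
November: 30
December: 31
Sum of remaining months: 61
Total: 19 + 61 = 80

80


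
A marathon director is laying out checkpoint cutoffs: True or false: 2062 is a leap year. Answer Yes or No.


Year: 2062
Divisible by 4? 2062 / 4 = 515.5 -> No
Not divisible by 4, so NOT a leap year

No


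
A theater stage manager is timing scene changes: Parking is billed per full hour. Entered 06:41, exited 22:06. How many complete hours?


Start: 06:41
End: 22:06
Hour difference: 22 - 6 = 16 hours
Minute difference: 6 - 41 = -35 minutes
Total minutes: 925
Complete hours: 925 / 60 = 15 (remainder 25)

15


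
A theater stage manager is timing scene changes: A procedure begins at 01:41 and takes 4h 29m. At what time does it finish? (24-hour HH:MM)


Start time: 01:41
Adding: 4 hours 29 minutes
Minutes: 41 + 29 = 70
Minute overflow: 70 >= 60, so carry 1 hour, minutes = 10
Hours: 1 + 4 + 1 = 6
Result: 06:10

06:10


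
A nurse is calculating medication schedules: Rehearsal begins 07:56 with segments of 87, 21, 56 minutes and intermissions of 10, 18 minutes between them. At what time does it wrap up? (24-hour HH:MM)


Start: 07:56 = 476 min from midnight
  after task 1 (87 min): 09:23
  after break (10 min): 09:33
  after task 2 (21 min): 09:54
  after break (18 min): 10:12
  after task 3 (56 min): 11:08
Total elapsed: 192 minutes
End time: 11:08

11:08


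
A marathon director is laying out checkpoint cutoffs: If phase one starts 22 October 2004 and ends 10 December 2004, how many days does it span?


Start date: 2004-10-22
End date: 2004-12-10
Oct 2004: +10 days
Nov 2004: +30 days
Dec 2004: +9 days
Total: 49 days

49


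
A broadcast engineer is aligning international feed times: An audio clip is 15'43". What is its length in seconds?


Minutes: 15
Seconds: 43
Convert minutes to seconds: 15 x 60 = 900
Add remaining seconds: 900 + 43 = 943

943


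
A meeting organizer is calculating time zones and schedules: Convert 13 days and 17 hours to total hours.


Days: 13
Extra hours: 17
Hours per day: 24
Days to hours: 13 x 24 = 312
Total: 312 + 17 = 329

329


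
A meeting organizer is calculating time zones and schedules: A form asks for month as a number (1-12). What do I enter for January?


Calendar month order:
1. January <--
2. February
January is month number 1

1


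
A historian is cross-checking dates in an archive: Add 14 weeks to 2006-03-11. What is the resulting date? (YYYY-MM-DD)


Start: 2006-03-11
Weeks to add: 14
Convert to days: 14 x 7 = 98 days
Add 98 days to 2006-03-11
Result: 2006-06-17

2006-06-17


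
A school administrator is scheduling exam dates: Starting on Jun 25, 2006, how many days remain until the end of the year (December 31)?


Start: June 25, 2006
End: December 31, 2006
Days left in June: 5
July: 31
August: 31
September: 30
October: 31
... plus remaining months
Sum of remaining months: 184
Total: 5 + 184 = 189

189


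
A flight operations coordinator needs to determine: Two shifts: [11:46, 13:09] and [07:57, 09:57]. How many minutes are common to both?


Interval A: [706, 789] minutes from midnight
Interval B: [477, 597] minutes from midnight
Overlap start = max(706, 477) = 706
Overlap end = min(789, 597) = 597
End <= start, so the intervals do not overlap: 0 minutes

0


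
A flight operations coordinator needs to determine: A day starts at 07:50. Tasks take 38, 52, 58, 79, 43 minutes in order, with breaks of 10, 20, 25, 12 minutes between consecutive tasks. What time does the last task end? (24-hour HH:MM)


Start: 07:50 = 470 min from midnight
  after task 1 (38 min): 08:28
  after break (10 min): 08:38
  after task 2 (52 min): 09:30
  after break (20 min): 09:50
  after task 3 (58 min): 10:48
  after break (25 min): 11:13
  after task 4 (79 min): 12:32
  after break (12 min): 12:44
  after task 5 (43 min): 13:27
Total elapsed: 337 minutes
End time: 13:27

13:27


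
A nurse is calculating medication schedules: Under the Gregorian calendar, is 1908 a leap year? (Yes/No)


Year: 1908
Divisible by 4? 1908 / 4 = 477.0 -> Yes
Divisible by 100? 1908 / 100 = 19.08 -> No
Divisible by 4 but not 100, so it IS a leap year

Yes


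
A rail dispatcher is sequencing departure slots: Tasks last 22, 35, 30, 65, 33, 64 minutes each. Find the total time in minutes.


Durations: 22, 35, 30, 65, 33, 64
Running sum: 22
+ 35 = 57
+ 30 = 87
+ 65 = 152
+ 33 = 185
+ 64 = 249
Total duration: 249 minutes
That is 4 hours and 9 minutes

249


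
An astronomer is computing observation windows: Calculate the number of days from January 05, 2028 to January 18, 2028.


Start date: 2028-01-05
End date: 2028-01-18
Jan 2028: +13 days
Total: 13 days

13


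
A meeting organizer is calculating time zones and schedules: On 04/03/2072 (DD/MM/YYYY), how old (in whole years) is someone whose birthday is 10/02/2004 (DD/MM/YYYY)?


Birth: 2004-02-10
Reference: 2072-03-04
Year difference: 2072 - 2004 = 68
Has birthday (02-10) occurred by 03-04? Yes
Age in full years: 68

68


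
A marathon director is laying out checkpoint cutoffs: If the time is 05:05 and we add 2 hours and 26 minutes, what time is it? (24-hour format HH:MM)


Start time: 05:05
Adding: 2 hours 26 minutes
Minutes: 5 + 26 = 31
Hours: 5 + 2 + 0 = 7
Result: 07:31

07:31


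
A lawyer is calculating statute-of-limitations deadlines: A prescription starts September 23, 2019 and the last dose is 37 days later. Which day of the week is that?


Start: 2019-09-23 (Monday)
Step 1 - find target date: add 37 days
  2019-09-23 + 37 days = 2019-10-30
Step 2 - day of week:
  37 mod 7 = 2
  Monday + 2 days -> Wednesday
Result: Wednesday (2019-10-30)

Wednesday


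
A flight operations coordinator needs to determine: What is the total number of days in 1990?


Year: 1990
Check leap year rules:
Divisible by 4? No
1990 is not a leap year
Days: 365

365


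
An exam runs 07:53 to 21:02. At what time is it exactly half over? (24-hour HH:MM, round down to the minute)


Start time: 07:53 = 473 minutes from midnight
End time: 21:02 = 1262 minutes from midnight
Sum: 473 + 1262 = 1735
Midpoint: 1735 / 2 = 867 minutes
Convert: 867 / 60 = 14 hours, 27 minutes
Result: 14:27

14:27


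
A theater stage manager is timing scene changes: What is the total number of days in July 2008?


Month: July
Year: 2008
July is a 31-day month
Total: 31 days

31


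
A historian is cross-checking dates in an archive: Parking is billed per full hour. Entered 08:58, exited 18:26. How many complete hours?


Start: 08:58
End: 18:26
Hour difference: 18 - 8 = 10 hours
Minute difference: 26 - 58 = -32 minutes
Total minutes: 568
Complete hours: 568 / 60 = 9 (remainder 28)

9


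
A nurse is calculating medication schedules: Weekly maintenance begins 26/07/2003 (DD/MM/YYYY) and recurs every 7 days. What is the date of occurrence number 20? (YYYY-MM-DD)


First occurrence: 2003-07-26 (occurrence 1)
Each occurrence is 7 days after the previous.
Occurrence 20 is 19 weeks after the first.
19 weeks = 133 days
2003-07-26 + 133 days = 2003-12-06

2003-12-06


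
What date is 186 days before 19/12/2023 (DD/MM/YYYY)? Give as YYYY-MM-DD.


Start: 2023-12-19
Subtracting 186 days
Days already passed in December: 19
After going back through December: 167 more days to subtract
November 2023: 30 days, 137 remaining
October 2023: 31 days, 106 remaining
September 2023: 30 days, 76 remaining
August 2023: 31 days, 45 remaining
Result: 2023-06-16

2023-06-16


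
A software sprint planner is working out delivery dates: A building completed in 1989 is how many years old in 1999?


Birth year: 1989
Current year: 1999
Age = current year - birth year
Age = 1999 - 1989 = 10

10


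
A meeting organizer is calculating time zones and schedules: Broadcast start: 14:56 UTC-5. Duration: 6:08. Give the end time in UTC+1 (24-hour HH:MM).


Start: 14:56 in UTC-5
Step 1 - add duration:
  minutes: 56 + 8 = 64 (carry 1h)
  hours: 14 + 6 + 1 = 21
  end in UTC-5: 21:04
Step 2 - convert UTC-5 -> UTC+1:
  offset difference: 1 - (-5) = 6 hours
  21 + (6) = 27 -> mod 24 = 3
Result: 03:04 in UTC+1

03:04


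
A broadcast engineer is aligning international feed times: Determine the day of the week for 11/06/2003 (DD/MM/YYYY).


Date: 2003-06-11
January 1, 2003 is a Wednesday
Day of year: 162
Offset from Jan 1: 161 days
161 mod 7 = 0
Result: Wednesday

Wednesday


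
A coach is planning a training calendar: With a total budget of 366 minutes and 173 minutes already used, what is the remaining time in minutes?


Total budget: 366 minutes
Time used: 173 minutes
Remaining: 366 - 173 = 193 minutes
Percent used: 47.3%
Percent remaining: 52.7%

193


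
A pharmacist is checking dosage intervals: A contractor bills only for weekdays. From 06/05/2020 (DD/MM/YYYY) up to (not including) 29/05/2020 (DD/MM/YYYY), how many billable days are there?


Start: 2020-05-06 (Wednesday)
End (exclusive): 2020-05-29 (Friday)
Total calendar days: 23
Full weeks: 23 // 7 = 3 -> 15 weekdays
Remaining 2 days starting on Wednesday:
  Wed(w), Thu(w) -> 2 weekdays
Total business days: 15 + 2 = 17

17


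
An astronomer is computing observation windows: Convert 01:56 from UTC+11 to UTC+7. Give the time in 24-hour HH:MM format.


Local time: 01:56 at UTC+11 (offset 11h)
Target zone: UTC+7 (offset 7h)
Difference: 7 - (11) = -4 hours
Calculation: 1 + (-4) = -3
Wraparound: (-3) mod 24 = 21
Result: 21:56

21:56


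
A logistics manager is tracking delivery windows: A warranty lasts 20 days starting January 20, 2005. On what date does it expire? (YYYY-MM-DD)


Start: 2005-01-20
Adding 20 days
Days remaining in January: 11
After January: 9 days still to add
February 2005 has 28 days, need 9
Result: 2005-02-09

2005-02-09


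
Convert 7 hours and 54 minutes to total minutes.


Hours: 7
Extra minutes: 54
Minutes per hour: 60
Hours to minutes: 7 x 60 = 420
Total: 420 + 54 = 474

474


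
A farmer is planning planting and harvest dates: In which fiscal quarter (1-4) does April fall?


Month: April (month 4)
Q1: January-March (months 1-3)
Q2: April-June (months 4-6)
Q3: July-September (months 7-9)
Q4: October-December (months 10-12)
Month 4 falls in Q2

2


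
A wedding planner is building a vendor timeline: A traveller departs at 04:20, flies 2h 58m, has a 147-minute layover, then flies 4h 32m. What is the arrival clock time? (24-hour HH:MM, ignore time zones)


Depart: 04:20
Leg 1: +178 min -> 07:18
Layover: +147 min -> 09:45
Leg 2: +272 min -> 14:17
Total travel: 597 minutes = 9h 57m
Arrival: 14:17

14:17


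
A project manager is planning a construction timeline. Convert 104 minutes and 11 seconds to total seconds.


Minutes: 104
Extra seconds: 11
Seconds per minute: 60
Minutes to seconds: 104 x 60 = 6240
Total: 6240 + 11 = 6251

6251


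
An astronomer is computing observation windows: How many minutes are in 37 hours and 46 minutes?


Hours: 37
Minutes: 46
Convert hours to minutes: 37 x 60 = 2220
Add remaining minutes: 2220 + 46 = 2266

2266


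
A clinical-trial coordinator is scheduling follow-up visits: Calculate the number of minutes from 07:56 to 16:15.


Start time: 07:56 = 476 minutes from midnight
End time: 16:15 = 975 minutes from midnight
Difference: 975 - 476 = 499 minutes
That is 8 hours and 19 minutes

499


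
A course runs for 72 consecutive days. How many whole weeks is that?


Total days: 72
Days per week: 7
Division: 72 / 7 = 10 remainder 2
Complete weeks: 10
Remaining days: 2

10


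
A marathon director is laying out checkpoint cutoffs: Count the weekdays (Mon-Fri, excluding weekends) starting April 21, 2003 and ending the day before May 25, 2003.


Start: 2003-04-21 (Monday)
End (exclusive): 2003-05-25 (Sunday)
Total calendar days: 34
Full weeks: 34 // 7 = 4 -> 20 weekdays
Remaining 6 days starting on Monday:
  Mon(w), Tue(w), Wed(w), Thu(w), Fri(w), Sat(-) -> 5 weekdays
Total business days: 20 + 5 = 25

25


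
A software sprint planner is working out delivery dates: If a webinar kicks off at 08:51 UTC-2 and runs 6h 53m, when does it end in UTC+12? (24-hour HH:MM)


Start: 08:51 in UTC-2
Step 1 - add duration:
  minutes: 51 + 53 = 104 (carry 1h)
  hours: 8 + 6 + 1 = 15
  end in UTC-2: 15:44
Step 2 - convert UTC-2 -> UTC+12:
  offset difference: 12 - (-2) = 14 hours
  15 + (14) = 29 -> mod 24 = 5
Result: 05:44 in UTC+12

05:44


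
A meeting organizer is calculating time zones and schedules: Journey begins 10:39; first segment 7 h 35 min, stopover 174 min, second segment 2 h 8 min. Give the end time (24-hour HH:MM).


Depart: 10:39
Leg 1: +455 min -> 18:14
Layover: +174 min -> 21:08
Leg 2: +128 min -> 23:16
Total travel: 757 minutes = 12h 37m
Arrival: 23:16

23:16


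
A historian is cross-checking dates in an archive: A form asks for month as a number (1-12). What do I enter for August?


Calendar month order:
7. July
8. August <--
9. September
August is month number 8

8


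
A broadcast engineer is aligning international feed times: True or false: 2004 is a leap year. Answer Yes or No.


Year: 2004
Divisible by 4? 2004 / 4 = 501.0 -> Yes
Divisible by 100? 2004 / 100 = 20.04 -> No
Divisible by 4 but not 100, so it IS a leap year

Yes


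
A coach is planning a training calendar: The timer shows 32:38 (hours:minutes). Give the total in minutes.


Hours: 32
Minutes: 38
Convert hours to minutes: 32 x 60 = 1920
Add remaining minutes: 1920 + 38 = 1958

1958


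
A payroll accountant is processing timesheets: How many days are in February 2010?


Month: February
Year: 2010
2010 is not a leap year
February has 28 days
Total: 28 days

28


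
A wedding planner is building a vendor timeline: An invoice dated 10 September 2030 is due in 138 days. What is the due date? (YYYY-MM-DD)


Start: 2030-09-10
Adding 138 days
Days remaining in September: 20
After September: 118 days still to add
October 2030: 31 days, 87 remaining
November 2030: 30 days, 57 remaining
December 2030: 31 days, 26 remaining
January 2031 has 31 days, need 26
Result: 2031-01-26

2031-01-26


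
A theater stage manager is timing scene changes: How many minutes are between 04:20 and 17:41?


Start time: 04:20 = 260 minutes from midnight
End time: 17:41 = 1061 minutes from midnight
Difference: 1061 - 260 = 801 minutes
That is 13 hours and 21 minutes

801


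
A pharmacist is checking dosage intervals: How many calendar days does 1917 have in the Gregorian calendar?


Year: 1917
Check leap year rules:
Divisible by 4? No
1917 is not a leap year
Days: 365

365


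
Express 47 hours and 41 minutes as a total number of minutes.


Hours: 47
Extra minutes: 41
Minutes per hour: 60
Hours to minutes: 47 x 60 = 2820
Total: 2820 + 41 = 2861

2861


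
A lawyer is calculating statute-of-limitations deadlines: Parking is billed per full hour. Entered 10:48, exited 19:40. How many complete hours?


Start: 10:48
End: 19:40
Hour difference: 19 - 10 = 9 hours
Minute difference: 40 - 48 = -8 minutes
Total minutes: 532
Complete hours: 532 / 60 = 8 (remainder 52)

8


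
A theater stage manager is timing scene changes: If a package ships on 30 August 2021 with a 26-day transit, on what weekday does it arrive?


Start: 2021-08-30 (Monday)
Step 1 - find target date: add 26 days
  2021-08-30 + 26 days = 2021-09-25
Step 2 - day of week:
  26 mod 7 = 5
  Monday + 5 days -> Saturday
Result: Saturday (2021-09-25)

Saturday


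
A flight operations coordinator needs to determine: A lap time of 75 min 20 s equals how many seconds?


Minutes: 75
Seconds: 20
Convert minutes to seconds: 75 x 60 = 4500
Add remaining seconds: 4500 + 20 = 4520

4520


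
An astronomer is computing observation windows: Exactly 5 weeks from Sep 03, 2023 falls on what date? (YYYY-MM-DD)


Start: 2023-09-03
Weeks to add: 5
Convert to days: 5 x 7 = 35 days
Add 35 days to 2023-09-03
Result: 2023-10-08

2023-10-08


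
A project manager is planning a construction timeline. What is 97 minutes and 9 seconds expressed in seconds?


Minutes: 97
Extra seconds: 9
Seconds per minute: 60
Minutes to seconds: 97 x 60 = 5820
Total: 5820 + 9 = 5829

5829


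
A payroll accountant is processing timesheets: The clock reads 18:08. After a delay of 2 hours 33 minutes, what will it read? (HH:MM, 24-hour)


Start time: 18:08
Adding: 2 hours 33 minutes
Minutes: 8 + 33 = 41
Hours: 18 + 2 + 0 = 20
Result: 20:41

20:41


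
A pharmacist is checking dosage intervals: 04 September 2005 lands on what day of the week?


Date: 2005-09-04
January 1, 2005 is a Saturday
Day of year: 247
Offset from Jan 1: 246 days
246 mod 7 = 1
Result: Sunday

Sunday


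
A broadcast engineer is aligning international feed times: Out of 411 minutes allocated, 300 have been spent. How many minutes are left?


Total budget: 411 minutes
Time used: 300 minutes
Remaining: 411 - 300 = 111 minutes
Percent used: 73.0%
Percent remaining: 27.0%

111


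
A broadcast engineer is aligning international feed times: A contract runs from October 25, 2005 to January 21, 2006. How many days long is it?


Start date: 2005-10-25
End date: 2006-01-21
Oct 2005: +7 days
Nov 2005: +30 days
Dec 2005: +31 days
Jan 2006: +20 days
Total: 88 days

88


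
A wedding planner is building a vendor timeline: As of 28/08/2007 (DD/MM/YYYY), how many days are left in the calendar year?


Start: August 28, 2007
End: December 31, 2007
Days left in August: 3
September: 30
October: 31
November: 30
December: 31
Sum of remaining months: 122
Total: 3 + 122 = 125

125


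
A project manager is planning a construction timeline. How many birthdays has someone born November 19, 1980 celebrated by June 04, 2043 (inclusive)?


Birth: 1980-11-19
Reference: 2043-06-04
Year difference: 2043 - 1980 = 63
Has birthday (11-19) occurred by 06-04? No
Birthday not yet reached this year -> subtract 1
Age in full years: 62

62


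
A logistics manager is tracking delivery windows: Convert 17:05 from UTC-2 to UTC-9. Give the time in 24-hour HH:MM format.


Local time: 17:05 at UTC-2 (offset -2h)
Target zone: UTC-9 (offset -9h)
Difference: -9 - (-2) = -7 hours
Calculation: 17 + (-7) = 10
Result: 10:05

10:05


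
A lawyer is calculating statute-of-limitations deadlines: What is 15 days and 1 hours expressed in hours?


Days: 15
Extra hours: 1
Hours per day: 24
Days to hours: 15 x 24 = 360
Total: 360 + 1 = 361

361


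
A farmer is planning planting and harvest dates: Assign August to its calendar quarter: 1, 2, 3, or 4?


Month: August (month 8)
Q1: January-March (months 1-3)
Q2: April-June (months 4-6)
Q3: July-September (months 7-9)
Q4: October-December (months 10-12)
Month 8 falls in Q3

3


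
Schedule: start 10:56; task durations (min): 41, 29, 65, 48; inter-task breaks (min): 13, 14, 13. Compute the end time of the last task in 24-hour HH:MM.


Start: 10:56 = 656 min from midnight
  after task 1 (41 min): 11:37
  after break (13 min): 11:50
  after task 2 (29 min): 12:19
  after break (14 min): 12:33
  after task 3 (65 min): 13:38
  after break (13 min): 13:51
  after task 4 (48 min): 14:39
Total elapsed: 223 minutes
End time: 14:39

14:39


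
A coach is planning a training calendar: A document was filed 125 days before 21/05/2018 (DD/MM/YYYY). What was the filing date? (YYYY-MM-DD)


Start: 2018-05-21
Subtracting 125 days
Days already passed in May: 21
After going back through May: 104 more days to subtract
April 2018: 30 days, 74 remaining
March 2018: 31 days, 43 remaining
February 2018: 28 days, 15 remaining
January 2018 has 31 days, need 15
Result: 2018-01-16

2018-01-16


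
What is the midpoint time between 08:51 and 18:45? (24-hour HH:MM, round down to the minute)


Start time: 08:51 = 531 minutes from midnight
End time: 18:45 = 1125 minutes from midnight
Sum: 531 + 1125 = 1656
Midpoint: 1656 / 2 = 828 minutes
Convert: 828 / 60 = 13 hours, 48 minutes
Result: 13:48

13:48


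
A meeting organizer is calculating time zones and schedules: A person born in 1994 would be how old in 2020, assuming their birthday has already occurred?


Birth year: 1994
Current year: 2020
Age = current year - birth year
Age = 2020 - 1994 = 26

26


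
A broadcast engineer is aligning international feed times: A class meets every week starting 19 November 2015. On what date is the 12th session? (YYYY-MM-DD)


First occurrence: 2015-11-19 (occurrence 1)
Each occurrence is 7 days after the previous.
Occurrence 12 is 11 weeks after the first.
11 weeks = 77 days
2015-11-19 + 77 days = 2016-02-04

2016-02-04


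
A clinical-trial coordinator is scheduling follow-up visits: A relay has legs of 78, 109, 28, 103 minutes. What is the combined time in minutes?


Durations: 78, 109, 28, 103
Running sum: 78
+ 109 = 187
+ 28 = 215
+ 103 = 318
Total duration: 318 minutes
That is 5 hours and 18 minutes

318


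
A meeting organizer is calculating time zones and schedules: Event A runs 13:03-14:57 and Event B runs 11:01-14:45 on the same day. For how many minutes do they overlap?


Interval A: [783, 897] minutes from midnight
Interval B: [661, 885] minutes from midnight
Overlap start = max(783, 661) = 783
Overlap end = min(897, 885) = 885
Overlap = 885 - 783 = 102 minutes

102


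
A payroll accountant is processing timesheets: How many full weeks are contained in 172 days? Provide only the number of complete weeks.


Total days: 172
Days per week: 7
Division: 172 / 7 = 24 remainder 4
Complete weeks: 24
Remaining days: 4

24


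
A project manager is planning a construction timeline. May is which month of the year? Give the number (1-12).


Calendar month order:
4. April
5. May <--
6. June
May is month number 5

5


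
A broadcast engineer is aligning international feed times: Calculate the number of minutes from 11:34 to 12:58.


Start time: 11:34 = 694 minutes from midnight
End time: 12:58 = 778 minutes from midnight
Difference: 778 - 694 = 84 minutes
That is 1 hours and 24 minutes

84


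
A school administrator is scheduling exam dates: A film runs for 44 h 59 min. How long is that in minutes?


Hours: 44
Minutes: 59
Convert hours to minutes: 44 x 60 = 2640
Add remaining minutes: 2640 + 59 = 2699

2699


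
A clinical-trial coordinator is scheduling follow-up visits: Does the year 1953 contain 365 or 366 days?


Year: 1953
Check leap year rules:
Divisible by 4? No
1953 is not a leap year
Days: 365

365


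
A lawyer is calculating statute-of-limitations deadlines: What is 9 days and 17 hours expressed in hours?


Days: 9
Extra hours: 17
Hours per day: 24
Days to hours: 9 x 24 = 216
Total: 216 + 17 = 233

233


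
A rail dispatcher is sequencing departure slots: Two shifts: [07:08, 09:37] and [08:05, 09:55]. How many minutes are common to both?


Interval A: [428, 577] minutes from midnight
Interval B: [485, 595] minutes from midnight
Overlap start = max(428, 485) = 485
Overlap end = min(577, 595) = 577
Overlap = 577 - 485 = 92 minutes

92


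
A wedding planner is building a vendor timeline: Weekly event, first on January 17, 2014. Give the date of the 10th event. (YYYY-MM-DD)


First occurrence: 2014-01-17 (occurrence 1)
Each occurrence is 7 days after the previous.
Occurrence 10 is 9 weeks after the first.
9 weeks = 63 days
2014-01-17 + 63 days = 2014-03-21

2014-03-21


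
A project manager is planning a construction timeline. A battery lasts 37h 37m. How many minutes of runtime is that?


Hours: 37
Extra minutes: 37
Minutes per hour: 60
Hours to minutes: 37 x 60 = 2220
Total: 2220 + 37 = 2257

2257


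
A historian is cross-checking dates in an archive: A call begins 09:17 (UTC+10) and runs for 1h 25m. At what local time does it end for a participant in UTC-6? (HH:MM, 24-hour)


Start: 09:17 in UTC+10
Step 1 - add duration:
  minutes: 17 + 25 = 42
  hours: 9 + 1 + 0 = 10
  end in UTC+10: 10:42
Step 2 - convert UTC+10 -> UTC-6:
  offset difference: -6 - (10) = -16 hours
  10 + (-16) = -6 -> mod 24 = 18
Result: 18:42 in UTC-6

18:42


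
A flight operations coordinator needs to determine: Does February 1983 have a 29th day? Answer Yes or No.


Year: 1983
Divisible by 4? 1983 / 4 = 495.75 -> No
Not divisible by 4, so NOT a leap year

No


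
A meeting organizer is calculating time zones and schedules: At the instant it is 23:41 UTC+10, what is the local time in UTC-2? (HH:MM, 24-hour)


Local time: 23:41 at UTC+10 (offset 10h)
Target zone: UTC-2 (offset -2h)
Difference: -2 - (10) = -12 hours
Calculation: 23 + (-12) = 11
Result: 11:41

11:41


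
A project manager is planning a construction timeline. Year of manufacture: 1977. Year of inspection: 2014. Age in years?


Birth year: 1977
Current year: 2014
Age = current year - birth year
Age = 2014 - 1977 = 37

37


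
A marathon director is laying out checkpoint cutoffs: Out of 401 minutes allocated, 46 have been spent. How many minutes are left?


Total budget: 401 minutes
Time used: 46 minutes
Remaining: 401 - 46 = 355 minutes
Percent used: 11.5%
Percent remaining: 88.5%

355


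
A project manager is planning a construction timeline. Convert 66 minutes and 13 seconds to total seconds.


Minutes: 66
Extra seconds: 13
Seconds per minute: 60
Minutes to seconds: 66 x 60 = 3960
Total: 3960 + 13 = 3973

3973


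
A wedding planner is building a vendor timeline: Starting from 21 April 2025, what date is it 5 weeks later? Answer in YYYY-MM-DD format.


Start: 2025-04-21
Weeks to add: 5
Convert to days: 5 x 7 = 35 days
Add 35 days to 2025-04-21
Result: 2025-05-26

2025-05-26


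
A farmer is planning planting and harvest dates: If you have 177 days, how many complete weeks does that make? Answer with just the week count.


Total days: 177
Days per week: 7
Division: 177 / 7 = 25 remainder 2
Complete weeks: 25
Remaining days: 2

25


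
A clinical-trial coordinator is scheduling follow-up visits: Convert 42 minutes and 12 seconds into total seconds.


Minutes: 42
Seconds: 12
Convert minutes to seconds: 42 x 60 = 2520
Add remaining seconds: 2520 + 12 = 2532

2532


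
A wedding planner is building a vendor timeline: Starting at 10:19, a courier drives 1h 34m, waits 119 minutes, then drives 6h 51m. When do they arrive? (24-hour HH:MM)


Depart: 10:19
Leg 1: +94 min -> 11:53
Layover: +119 min -> 13:52
Leg 2: +411 min -> 20:43
Total travel: 624 minutes = 10h 24m
Arrival: 20:43

20:43


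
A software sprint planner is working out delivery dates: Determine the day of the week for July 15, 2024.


Date: 2024-07-15
January 1, 2024 is a Monday
Day of year: 197
Offset from Jan 1: 196 days
196 mod 7 = 0
Result: Monday

Monday


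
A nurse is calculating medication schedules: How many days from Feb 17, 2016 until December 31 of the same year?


Start: February 17, 2016
End: December 31, 2016
Days left in February: 12
March: 31
April: 30
May: 31
June: 30
... plus remaining months
Sum of remaining months: 306
Total: 12 + 306 = 318

318


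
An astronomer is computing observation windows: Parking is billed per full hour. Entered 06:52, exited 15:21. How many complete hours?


Start: 06:52
End: 15:21
Hour difference: 15 - 6 = 9 hours
Minute difference: 21 - 52 = -31 minutes
Total minutes: 509
Complete hours: 509 / 60 = 8 (remainder 29)

8


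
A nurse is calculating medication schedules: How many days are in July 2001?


Month: July
Year: 2001
July is a 31-day month
Total: 31 days

31


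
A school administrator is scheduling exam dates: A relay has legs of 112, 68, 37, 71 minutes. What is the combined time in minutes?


Durations: 112, 68, 37, 71
Running sum: 112
+ 68 = 180
+ 37 = 217
+ 71 = 288
Total duration: 288 minutes
That is 4 hours and 48 minutes

288


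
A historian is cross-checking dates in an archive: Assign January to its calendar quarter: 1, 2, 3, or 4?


Month: January (month 1)
Q1: January-March (months 1-3)
Q2: April-June (months 4-6)
Q3: July-September (months 7-9)
Q4: October-December (months 10-12)
Month 1 falls in Q1

1


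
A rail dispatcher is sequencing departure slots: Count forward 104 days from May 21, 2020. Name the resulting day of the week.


Start: 2020-05-21 (Thursday)
Step 1 - find target date: add 104 days
  2020-05-21 + 104 days = 2020-09-02
Step 2 - day of week:
  104 mod 7 = 6
  Thursday + 6 days -> Wednesday
Result: Wednesday (2020-09-02)

Wednesday


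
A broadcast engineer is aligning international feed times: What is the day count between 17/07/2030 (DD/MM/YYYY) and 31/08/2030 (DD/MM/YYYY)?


Start date: 2030-07-17
End date: 2030-08-31
Jul 2030: +15 days
Aug 2030: +30 days
Total: 45 days

45


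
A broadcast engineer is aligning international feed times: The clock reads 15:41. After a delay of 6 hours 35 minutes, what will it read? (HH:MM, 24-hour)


Start time: 15:41
Adding: 6 hours 35 minutes
Minutes: 41 + 35 = 76
Minute overflow: 76 >= 60, so carry 1 hour, minutes = 16
Hours: 15 + 6 + 1 = 22
Result: 22:16

22:16


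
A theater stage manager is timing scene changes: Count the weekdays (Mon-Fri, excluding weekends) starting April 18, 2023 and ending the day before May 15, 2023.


Start: 2023-04-18 (Tuesday)
End (exclusive): 2023-05-15 (Monday)
Total calendar days: 27
Full weeks: 27 // 7 = 3 -> 15 weekdays
Remaining 6 days starting on Tuesday:
  Tue(w), Wed(w), Thu(w), Fri(w), Sat(-), Sun(-) -> 4 weekdays
Total business days: 15 + 4 = 19

19


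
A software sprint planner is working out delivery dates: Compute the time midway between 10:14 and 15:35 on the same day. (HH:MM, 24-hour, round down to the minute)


Start time: 10:14 = 614 minutes from midnight
End time: 15:35 = 935 minutes from midnight
Sum: 614 + 935 = 1549
Midpoint: 1549 / 2 = 774 minutes
Convert: 774 / 60 = 12 hours, 54 minutes
Result: 12:54

12:54


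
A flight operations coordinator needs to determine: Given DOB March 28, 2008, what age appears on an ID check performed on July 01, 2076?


Birth: 2008-03-28
Reference: 2076-07-01
Year difference: 2076 - 2008 = 68
Has birthday (03-28) occurred by 07-01? Yes
Age in full years: 68

68


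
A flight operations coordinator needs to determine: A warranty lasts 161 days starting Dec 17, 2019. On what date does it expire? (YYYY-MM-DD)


Start: 2019-12-17
Adding 161 days
Days remaining in December: 14
After December: 147 days still to add
January 2020: 31 days, 116 remaining
February 2020: 29 days, 87 remaining
March 2020: 31 days, 56 remaining
April 2020: 30 days, 26 remaining
Result: 2020-05-26

2020-05-26


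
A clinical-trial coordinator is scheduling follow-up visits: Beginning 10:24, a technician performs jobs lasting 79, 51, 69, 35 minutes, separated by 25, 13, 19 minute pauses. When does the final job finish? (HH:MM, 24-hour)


Start: 10:24 = 624 min from midnight
  after task 1 (79 min): 11:43
  after break (25 min): 12:08
  after task 2 (51 min): 12:59
  after break (13 min): 13:12
  after task 3 (69 min): 14:21
  after break (19 min): 14:40
  after task 4 (35 min): 15:15
Total elapsed: 291 minutes
End time: 15:15

15:15


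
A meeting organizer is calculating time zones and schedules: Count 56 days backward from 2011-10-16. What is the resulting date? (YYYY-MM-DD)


Start: 2011-10-16
Subtracting 56 days
Days already passed in October: 16
After going back through October: 40 more days to subtract
September 2011: 30 days, 10 remaining
August 2011 has 31 days, need 10
Result: 2011-08-21

2011-08-21


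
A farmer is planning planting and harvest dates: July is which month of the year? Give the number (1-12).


Calendar month order:
6. June
7. July <--
8. August
July is month number 7

7


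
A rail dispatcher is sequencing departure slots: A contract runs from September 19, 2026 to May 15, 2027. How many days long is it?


Start date: 2026-09-19
End date: 2027-05-15
Sep 2026: +12 days
Oct 2026: +31 days
Nov 2026: +30 days
... (6 more months)
Total: 238 days

238


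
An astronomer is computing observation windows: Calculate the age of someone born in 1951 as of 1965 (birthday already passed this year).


Birth year: 1951
Current year: 1965
Age = current year - birth year
Age = 1965 - 1951 = 14

14


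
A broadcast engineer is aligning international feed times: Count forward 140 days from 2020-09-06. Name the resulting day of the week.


Start: 2020-09-06 (Sunday)
Step 1 - find target date: add 140 days
  2020-09-06 + 140 days = 2021-01-24
Step 2 - day of week:
  140 mod 7 = 0
  Sunday + 0 days -> Sunday
Result: Sunday (2021-01-24)

Sunday


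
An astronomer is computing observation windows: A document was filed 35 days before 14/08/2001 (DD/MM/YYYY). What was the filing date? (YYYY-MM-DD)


Start: 2001-08-14
Subtracting 35 days
Days already passed in August: 14
After going back through August: 21 more days to subtract
July 2001 has 31 days, need 21
Result: 2001-07-10

2001-07-10


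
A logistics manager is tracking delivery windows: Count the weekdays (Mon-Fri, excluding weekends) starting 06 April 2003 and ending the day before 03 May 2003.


Start: 2003-04-06 (Sunday)
End (exclusive): 2003-05-03 (Saturday)
Total calendar days: 27
Full weeks: 27 // 7 = 3 -> 15 weekdays
Remaining 6 days starting on Sunday:
  Sun(-), Mon(w), Tue(w), Wed(w), Thu(w), Fri(w) -> 5 weekdays
Total business days: 15 + 5 = 20

20


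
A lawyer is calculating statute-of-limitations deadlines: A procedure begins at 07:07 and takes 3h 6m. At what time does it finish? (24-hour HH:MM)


Start time: 07:07
Adding: 3 hours 6 minutes
Minutes: 7 + 6 = 13
Hours: 7 + 3 + 0 = 10
Result: 10:13

10:13


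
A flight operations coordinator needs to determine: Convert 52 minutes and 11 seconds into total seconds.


Minutes: 52
Seconds: 11
Convert minutes to seconds: 52 x 60 = 3120
Add remaining seconds: 3120 + 11 = 3131

3131


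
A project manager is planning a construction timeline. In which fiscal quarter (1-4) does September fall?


Month: September (month 9)
Q1: January-March (months 1-3)
Q2: April-June (months 4-6)
Q3: July-September (months 7-9)
Q4: October-December (months 10-12)
Month 9 falls in Q3

3


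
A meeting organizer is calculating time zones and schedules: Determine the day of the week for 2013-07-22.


Date: 2013-07-22
January 1, 2013 is a Tuesday
Day of year: 203
Offset from Jan 1: 202 days
202 mod 7 = 6
Result: Monday

Monday


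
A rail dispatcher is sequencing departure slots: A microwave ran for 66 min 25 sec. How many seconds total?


Minutes: 66
Extra seconds: 25
Seconds per minute: 60
Minutes to seconds: 66 x 60 = 3960
Total: 3960 + 25 = 3985

3985


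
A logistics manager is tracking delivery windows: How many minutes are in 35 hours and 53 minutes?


Hours: 35
Extra minutes: 53
Minutes per hour: 60
Hours to minutes: 35 x 60 = 2100
Total: 2100 + 53 = 2153

2153


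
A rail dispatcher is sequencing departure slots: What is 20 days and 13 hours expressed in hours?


Days: 20
Extra hours: 13
Hours per day: 24
Days to hours: 20 x 24 = 480
Total: 480 + 13 = 493

493


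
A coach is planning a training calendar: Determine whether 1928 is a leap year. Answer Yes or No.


Year: 1928
Divisible by 4? 1928 / 4 = 482.0 -> Yes
Divisible by 100? 1928 / 100 = 19.28 -> No
Divisible by 4 but not 100, so it IS a leap year

Yes


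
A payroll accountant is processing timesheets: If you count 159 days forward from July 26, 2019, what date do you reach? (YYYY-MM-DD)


Start: 2019-07-26
Adding 159 days
Days remaining in July: 5
After July: 154 days still to add
August 2019: 31 days, 123 remaining
September 2019: 30 days, 93 remaining
October 2019: 31 days, 62 remaining
November 2019: 30 days, 32 remaining
Result: 2020-01-01

2020-01-01


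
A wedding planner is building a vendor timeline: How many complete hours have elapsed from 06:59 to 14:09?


Start: 06:59
End: 14:09
Hour difference: 14 - 6 = 8 hours
Minute difference: 9 - 59 = -50 minutes
Total minutes: 430
Complete hours: 430 / 60 = 7 (remainder 10)

7


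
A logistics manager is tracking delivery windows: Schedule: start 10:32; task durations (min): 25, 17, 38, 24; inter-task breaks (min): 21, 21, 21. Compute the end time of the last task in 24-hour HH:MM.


Start: 10:32 = 632 min from midnight
  after task 1 (25 min): 10:57
  after break (21 min): 11:18
  after task 2 (17 min): 11:35
  after break (21 min): 11:56
  after task 3 (38 min): 12:34
  after break (21 min): 12:55
  after task 4 (24 min): 13:19
Total elapsed: 167 minutes
End time: 13:19

13:19


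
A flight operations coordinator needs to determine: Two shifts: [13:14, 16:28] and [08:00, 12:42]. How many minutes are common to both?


Interval A: [794, 988] minutes from midnight
Interval B: [480, 762] minutes from midnight
Overlap start = max(794, 480) = 794
Overlap end = min(988, 762) = 762
End <= start, so the intervals do not overlap: 0 minutes

0


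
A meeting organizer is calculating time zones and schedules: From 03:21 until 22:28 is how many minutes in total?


Start time: 03:21 = 201 minutes from midnight
End time: 22:28 = 1348 minutes from midnight
Difference: 1348 - 201 = 1147 minutes
That is 19 hours and 7 minutes

1147


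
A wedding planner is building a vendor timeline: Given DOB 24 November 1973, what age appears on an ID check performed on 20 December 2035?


Birth: 1973-11-24
Reference: 2035-12-20
Year difference: 2035 - 1973 = 62
Has birthday (11-24) occurred by 12-20? Yes
Age in full years: 62

62


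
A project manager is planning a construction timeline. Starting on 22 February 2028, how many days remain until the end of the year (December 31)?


Start: February 22, 2028
End: December 31, 2028
Days left in February: 7
March: 31
April: 30
May: 31
June: 30
... plus remaining months
Sum of remaining months: 306
Total: 7 + 306 = 313

313
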